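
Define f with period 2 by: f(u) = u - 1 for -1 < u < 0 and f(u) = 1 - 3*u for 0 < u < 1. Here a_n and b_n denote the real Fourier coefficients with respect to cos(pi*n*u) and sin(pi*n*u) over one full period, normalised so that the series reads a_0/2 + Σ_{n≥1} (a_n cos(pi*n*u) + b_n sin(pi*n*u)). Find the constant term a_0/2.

-1

a_0 = ∫_{-1}^{1} f(u) du = -2.
So the constant term a_0/2 = -1.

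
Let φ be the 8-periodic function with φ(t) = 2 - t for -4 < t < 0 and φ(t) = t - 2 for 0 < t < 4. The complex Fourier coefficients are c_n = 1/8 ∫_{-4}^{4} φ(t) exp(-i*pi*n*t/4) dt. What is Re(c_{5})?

-8/(25*pi**2)

Since φ is real-valued, Re(c_{5}) = 1/8 ∫_{-4}^{4} φ(t) cos(5*pi*t/4) dt = a_{5}/2.
Split the integral at the breakpoints.
Integrating by parts (boundary term plus one more integral), an antiderivative of (2 - t) cos(5*pi*t/4) is -4*t*sin(5*pi*t/4)/(5*pi) + 8*sin(5*pi*t/4)/(5*pi) - 16*cos(5*pi*t/4)/(25*pi**2); evaluating from -4 to 0: ∫_{-4}^{0} (2 - t) cos(5*pi*t/4) dt = (-16/(25*pi**2)) - (16/(25*pi**2)) = -32/(25*pi**2).
Integrating by parts (boundary term plus one more integral), an antiderivative of (t - 2) cos(5*pi*t/4) is 4*t*sin(5*pi*t/4)/(5*pi) - 8*sin(5*pi*t/4)/(5*pi) + 16*cos(5*pi*t/4)/(25*pi**2); evaluating from 0 to 4: ∫_{0}^{4} (t - 2) cos(5*pi*t/4) dt = (-16/(25*pi**2)) - (16/(25*pi**2)) = -32/(25*pi**2).
So ∫_{-4}^{4} φ(t) cos(5*pi*t/4) dt = -64/(25*pi**2).
Hence Re(c_{5}) = (1/8)·(-64/(25*pi**2)) = -8/(25*pi**2).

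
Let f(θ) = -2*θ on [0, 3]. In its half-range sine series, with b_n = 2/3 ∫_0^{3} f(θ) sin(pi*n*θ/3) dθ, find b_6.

2/pi

b_6 = 2/3 ∫_0^{3} (-2*θ) sin(2*pi*θ) dθ.
Integrating by parts (boundary term plus one more integral), an antiderivative of (-2*θ) sin(2*pi*θ) is θ*cos(2*pi*θ)/pi - sin(2*pi*θ)/(2*pi**2); evaluating from 0 to 3: ∫_{0}^{3} (-2*θ) sin(2*pi*θ) dθ = (3/pi) - (0) = 3/pi.
Hence b_6 = (2/3)·(3/pi) = 2/pi.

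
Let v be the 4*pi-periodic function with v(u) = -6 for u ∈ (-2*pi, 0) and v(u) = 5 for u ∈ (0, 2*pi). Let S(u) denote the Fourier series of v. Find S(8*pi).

u = 8*pi differs from u = 0 by 2 full period(s), and the series is 4*pi-periodic.
At u = 0 the one-sided limits are v(0^-) = -6 and v(0^+) = 5.
By Dirichlet's theorem the series converges to their average, [(-6) + (5)]/2 = -1/2.

-1/2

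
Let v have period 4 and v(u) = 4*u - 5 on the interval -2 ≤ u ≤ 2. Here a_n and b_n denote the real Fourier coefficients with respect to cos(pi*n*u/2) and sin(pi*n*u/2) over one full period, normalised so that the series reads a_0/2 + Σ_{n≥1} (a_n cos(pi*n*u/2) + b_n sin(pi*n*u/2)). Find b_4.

-4/pi

b_4 = 1/2 ∫_{-2}^{2} v(u) sin(2*pi*u) du.
Integrating by parts (boundary term plus one more integral), an antiderivative of (4*u - 5) sin(2*pi*u) is -2*u*cos(2*pi*u)/pi + sin(2*pi*u)/pi**2 + 5*cos(2*pi*u)/(2*pi); evaluating from -2 to 2: ∫_{-2}^{2} (4*u - 5) sin(2*pi*u) du = (-3/(2*pi)) - (13/(2*pi)) = -8/pi.
Hence b_4 = (1/2)·(-8/pi) = -4/pi.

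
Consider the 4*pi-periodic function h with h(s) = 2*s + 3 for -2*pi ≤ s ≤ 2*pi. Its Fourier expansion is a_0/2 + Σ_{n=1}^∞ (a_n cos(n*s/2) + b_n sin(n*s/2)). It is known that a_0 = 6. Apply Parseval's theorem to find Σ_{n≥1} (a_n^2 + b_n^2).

32*pi**2/3

Parseval: a_0^2/2 + Σ_{n≥1} (a_n^2+b_n^2) = (1/(2*pi)) ∫_{-2*pi}^{2*pi} h(s)^2 ds = 18 + 32*pi**2/3.
Subtract a_0^2/2 = 18: Σ (a_n^2+b_n^2) = 32*pi**2/3.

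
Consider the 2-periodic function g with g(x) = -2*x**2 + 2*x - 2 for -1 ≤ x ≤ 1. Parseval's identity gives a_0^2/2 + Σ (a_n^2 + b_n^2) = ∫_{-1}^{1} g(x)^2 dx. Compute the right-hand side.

88/5

∫_{-1}^{1} g(x)^2 dx = 88/5.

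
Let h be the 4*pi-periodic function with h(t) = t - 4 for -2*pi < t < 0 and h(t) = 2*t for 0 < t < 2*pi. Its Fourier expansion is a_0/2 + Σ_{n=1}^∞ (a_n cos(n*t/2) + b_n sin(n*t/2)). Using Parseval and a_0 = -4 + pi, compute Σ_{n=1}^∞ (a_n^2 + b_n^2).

8 + 12*pi + 37*pi**2/6

Parseval: a_0^2/2 + Σ_{n≥1} (a_n^2+b_n^2) = (1/(2*pi)) ∫_{-2*pi}^{2*pi} h(t)^2 dt = 16 + 8*pi + 20*pi**2/3.
Subtract a_0^2/2 = (4 - pi)**2/2: Σ (a_n^2+b_n^2) = 8 + 12*pi + 37*pi**2/6.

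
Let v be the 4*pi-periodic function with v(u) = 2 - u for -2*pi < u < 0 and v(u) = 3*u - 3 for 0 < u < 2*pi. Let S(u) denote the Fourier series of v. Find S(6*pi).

u = 6*pi differs from u = -2*pi by 2 full period(s), and the series is 4*pi-periodic.
At u = -2*pi the one-sided limits are v(-2*pi^-) = -3 + 6*pi and v(-2*pi^+) = 2 + 2*pi.
By Dirichlet's theorem the series converges to their average, [(-3 + 6*pi) + (2 + 2*pi)]/2 = -1/2 + 4*pi.

-1/2 + 4*pi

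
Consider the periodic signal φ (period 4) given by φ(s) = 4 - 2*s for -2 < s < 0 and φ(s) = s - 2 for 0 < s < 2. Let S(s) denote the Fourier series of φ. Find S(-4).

1

s = -4 differs from s = 0 by -1 full period(s), and the series is 4-periodic.
At s = 0 the one-sided limits are φ(0^-) = 4 and φ(0^+) = -2.
By Dirichlet's theorem the series converges to their average, [(4) + (-2)]/2 = 1.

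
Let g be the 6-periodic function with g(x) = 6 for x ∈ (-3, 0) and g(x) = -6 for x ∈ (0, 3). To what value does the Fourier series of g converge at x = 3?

0

At x = 3 the one-sided limits are g(3^-) = -6 and g(3^+) = 6.
By Dirichlet's theorem the series converges to their average, [(-6) + (6)]/2 = 0.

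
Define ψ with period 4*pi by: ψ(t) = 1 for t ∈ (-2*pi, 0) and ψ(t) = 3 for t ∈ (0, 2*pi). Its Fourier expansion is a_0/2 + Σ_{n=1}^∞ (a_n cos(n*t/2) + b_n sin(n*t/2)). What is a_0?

4

a_0 = (1/(2*pi)) ∫_{-2*pi}^{2*pi} ψ(t) dt = (1/(2*pi)) · (8*pi) = 4.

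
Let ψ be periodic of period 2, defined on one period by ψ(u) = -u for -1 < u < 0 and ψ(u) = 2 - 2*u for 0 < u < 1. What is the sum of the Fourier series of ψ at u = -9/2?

1/2

u = -9/2 differs from u = -1/2 by -2 full period(s), and the series is 2-periodic.
ψ is continuous at u = -1/2 with value 1/2, so the series converges to 1/2 there.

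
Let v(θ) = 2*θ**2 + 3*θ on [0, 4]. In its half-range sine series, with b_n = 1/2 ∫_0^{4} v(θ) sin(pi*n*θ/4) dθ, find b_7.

b_7 = 1/2 ∫_0^{4} (2*θ**2 + 3*θ) sin(7*pi*θ/4) dθ.
Integrating by parts twice (tabular method), an antiderivative of (2*θ**2 + 3*θ) sin(7*pi*θ/4) is -8*θ**2*cos(7*pi*θ/4)/(7*pi) + 64*θ*sin(7*pi*θ/4)/(49*pi**2) - 12*θ*cos(7*pi*θ/4)/(7*pi) + 48*sin(7*pi*θ/4)/(49*pi**2) + 256*cos(7*pi*θ/4)/(343*pi**3); evaluating from 0 to 4: ∫_{0}^{4} (2*θ**2 + 3*θ) sin(7*pi*θ/4) dθ = (16*(-16 + 539*pi**2)/(343*pi**3)) - (256/(343*pi**3)) = 16*(-32 + 539*pi**2)/(343*pi**3).
Hence b_7 = (1/2)·(16*(-32 + 539*pi**2)/(343*pi**3)) = 8*(-32 + 539*pi**2)/(343*pi**3).

8*(-32 + 539*pi**2)/(343*pi**3)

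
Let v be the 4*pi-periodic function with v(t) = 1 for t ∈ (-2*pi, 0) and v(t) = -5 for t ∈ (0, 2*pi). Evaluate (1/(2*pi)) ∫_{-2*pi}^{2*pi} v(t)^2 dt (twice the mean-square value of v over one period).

(1/(2*pi)) ∫_{-2*pi}^{2*pi} v(t)^2 dt = (1/(2*pi)) · (52*pi) = 26.

26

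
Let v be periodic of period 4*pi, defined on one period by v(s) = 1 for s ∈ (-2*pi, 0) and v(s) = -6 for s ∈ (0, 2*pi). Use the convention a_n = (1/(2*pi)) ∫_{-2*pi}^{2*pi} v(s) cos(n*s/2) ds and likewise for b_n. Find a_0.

-5

a_0 = (1/(2*pi)) ∫_{-2*pi}^{2*pi} v(s) ds = (1/(2*pi)) · (-10*pi) = -5.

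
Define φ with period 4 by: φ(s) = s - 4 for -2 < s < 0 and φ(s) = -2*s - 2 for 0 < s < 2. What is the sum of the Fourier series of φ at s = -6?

-6

s = -6 differs from s = -2 by -1 full period(s), and the series is 4-periodic.
φ is continuous at s = -2 with value -6, so the series converges to -6 there.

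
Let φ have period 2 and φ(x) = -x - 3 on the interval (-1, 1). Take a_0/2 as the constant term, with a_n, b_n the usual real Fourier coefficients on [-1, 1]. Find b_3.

-2/(3*pi)

b_3 = ∫_{-1}^{1} φ(x) sin(3*pi*x) dx.
Integrating by parts (boundary term plus one more integral), an antiderivative of (-x - 3) sin(3*pi*x) is x*cos(3*pi*x)/(3*pi) - sin(3*pi*x)/(9*pi**2) + cos(3*pi*x)/pi; evaluating from -1 to 1: ∫_{-1}^{1} (-x - 3) sin(3*pi*x) dx = (-4/(3*pi)) - (-2/(3*pi)) = -2/(3*pi).
Hence b_3 = -2/(3*pi).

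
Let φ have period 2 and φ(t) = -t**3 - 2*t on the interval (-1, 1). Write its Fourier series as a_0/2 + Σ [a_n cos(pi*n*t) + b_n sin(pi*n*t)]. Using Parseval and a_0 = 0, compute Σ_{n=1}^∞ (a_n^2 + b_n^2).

Parseval: a_0^2/2 + Σ_{n≥1} (a_n^2+b_n^2) = ∫_{-1}^{1} φ(t)^2 dt = 478/105.
Subtract a_0^2/2 = 0: Σ (a_n^2+b_n^2) = 478/105.

478/105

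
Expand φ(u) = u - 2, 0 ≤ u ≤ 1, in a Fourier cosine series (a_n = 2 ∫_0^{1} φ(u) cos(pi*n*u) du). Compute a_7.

-4/(49*pi**2)

a_7 = 2 ∫_0^{1} (u - 2) cos(7*pi*u) du.
Integrating by parts (boundary term plus one more integral), an antiderivative of (u - 2) cos(7*pi*u) is u*sin(7*pi*u)/(7*pi) - 2*sin(7*pi*u)/(7*pi) + cos(7*pi*u)/(49*pi**2); evaluating from 0 to 1: ∫_{0}^{1} (u - 2) cos(7*pi*u) du = (-1/(49*pi**2)) - (1/(49*pi**2)) = -2/(49*pi**2).
Hence a_7 = 2·(-2/(49*pi**2)) = -4/(49*pi**2).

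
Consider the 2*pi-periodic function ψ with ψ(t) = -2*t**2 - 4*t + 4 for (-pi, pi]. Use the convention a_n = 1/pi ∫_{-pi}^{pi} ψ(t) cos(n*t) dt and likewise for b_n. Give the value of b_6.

4/3

b_6 = 1/pi ∫_{-pi}^{pi} ψ(t) sin(6*t) dt.
Integrating by parts twice (tabular method), an antiderivative of (-2*t**2 - 4*t + 4) sin(6*t) is t**2*cos(6*t)/3 - t*sin(6*t)/9 + 2*t*cos(6*t)/3 - sin(6*t)/9 - 37*cos(6*t)/54; evaluating from -pi to pi: ∫_{-pi}^{pi} (-2*t**2 - 4*t + 4) sin(6*t) dt = (-37/54 + 2*pi/3 + pi**2/3) - (-2*pi/3 - 37/54 + pi**2/3) = 4*pi/3.
Hence b_6 = (1/pi)·(4*pi/3) = 4/3.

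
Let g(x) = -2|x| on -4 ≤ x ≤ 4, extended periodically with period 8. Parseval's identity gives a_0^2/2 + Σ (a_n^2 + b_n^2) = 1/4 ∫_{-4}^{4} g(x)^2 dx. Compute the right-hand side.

128/3

1/4 ∫_{-4}^{4} g(x)^2 dx = 1/4 · (512/3) = 128/3.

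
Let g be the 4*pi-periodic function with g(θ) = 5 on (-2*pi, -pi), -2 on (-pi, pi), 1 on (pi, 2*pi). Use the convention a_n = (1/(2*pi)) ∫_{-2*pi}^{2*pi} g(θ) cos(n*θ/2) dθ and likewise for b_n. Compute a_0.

1

a_0 = (1/(2*pi)) ∫_{-2*pi}^{2*pi} g(θ) dθ = (1/(2*pi)) · (2*pi) = 1.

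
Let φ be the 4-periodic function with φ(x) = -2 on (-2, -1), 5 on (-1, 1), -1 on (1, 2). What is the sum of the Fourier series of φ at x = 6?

x = 6 differs from x = 2 by 1 full period(s), and the series is 4-periodic.
At x = 2 the one-sided limits are φ(2^-) = -1 and φ(2^+) = -2.
By Dirichlet's theorem the series converges to their average, [(-1) + (-2)]/2 = -3/2.

-3/2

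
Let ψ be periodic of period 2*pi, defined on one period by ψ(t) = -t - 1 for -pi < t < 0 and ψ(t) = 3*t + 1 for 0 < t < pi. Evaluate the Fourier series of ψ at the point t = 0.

0

At t = 0 the one-sided limits are ψ(0^-) = -1 and ψ(0^+) = 1.
By Dirichlet's theorem the series converges to their average, [(-1) + (1)]/2 = 0.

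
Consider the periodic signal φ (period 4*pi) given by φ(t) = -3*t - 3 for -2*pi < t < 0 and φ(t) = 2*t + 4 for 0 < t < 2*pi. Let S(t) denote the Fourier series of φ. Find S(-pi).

φ is continuous at t = -pi with value -3 + 3*pi, so the series converges to -3 + 3*pi there.

-3 + 3*pi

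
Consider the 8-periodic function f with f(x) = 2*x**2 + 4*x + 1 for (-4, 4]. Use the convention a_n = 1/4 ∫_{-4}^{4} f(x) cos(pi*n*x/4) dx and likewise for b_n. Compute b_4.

b_4 = 1/4 ∫_{-4}^{4} f(x) sin(pi*x) dx.
Integrating by parts twice (tabular method), an antiderivative of (2*x**2 + 4*x + 1) sin(pi*x) is -2*x**2*cos(pi*x)/pi + 4*x*sin(pi*x)/pi**2 - 4*x*cos(pi*x)/pi + 4*sin(pi*x)/pi**2 - cos(pi*x)/pi + 4*cos(pi*x)/pi**3; evaluating from -4 to 4: ∫_{-4}^{4} (2*x**2 + 4*x + 1) sin(pi*x) dx = (-49/pi + 4/pi**3) - (-17/pi + 4/pi**3) = -32/pi.
Hence b_4 = (1/4)·(-32/pi) = -8/pi.

-8/pi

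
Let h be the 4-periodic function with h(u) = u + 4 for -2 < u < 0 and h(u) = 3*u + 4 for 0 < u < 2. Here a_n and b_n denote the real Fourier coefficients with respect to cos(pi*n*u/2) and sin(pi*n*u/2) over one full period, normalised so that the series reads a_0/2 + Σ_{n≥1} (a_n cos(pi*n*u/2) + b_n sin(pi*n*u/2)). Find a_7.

a_7 = 1/2 ∫_{-2}^{2} h(u) cos(7*pi*u/2) du.
Split the integral at the breakpoints.
Integrating by parts (boundary term plus one more integral), an antiderivative of (u + 4) cos(7*pi*u/2) is 2*u*sin(7*pi*u/2)/(7*pi) + 8*sin(7*pi*u/2)/(7*pi) + 4*cos(7*pi*u/2)/(49*pi**2); evaluating from -2 to 0: ∫_{-2}^{0} (u + 4) cos(7*pi*u/2) du = (4/(49*pi**2)) - (-4/(49*pi**2)) = 8/(49*pi**2).
Integrating by parts (boundary term plus one more integral), an antiderivative of (3*u + 4) cos(7*pi*u/2) is 6*u*sin(7*pi*u/2)/(7*pi) + 8*sin(7*pi*u/2)/(7*pi) + 12*cos(7*pi*u/2)/(49*pi**2); evaluating from 0 to 2: ∫_{0}^{2} (3*u + 4) cos(7*pi*u/2) du = (-12/(49*pi**2)) - (12/(49*pi**2)) = -24/(49*pi**2).
Summing the pieces and multiplying by (1/2) gives a_7 = -8/(49*pi**2).

-8/(49*pi**2)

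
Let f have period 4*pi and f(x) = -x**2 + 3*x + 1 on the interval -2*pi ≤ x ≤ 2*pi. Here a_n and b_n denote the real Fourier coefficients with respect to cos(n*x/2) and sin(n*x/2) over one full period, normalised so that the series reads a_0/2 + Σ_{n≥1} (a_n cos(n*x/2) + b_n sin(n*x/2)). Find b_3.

b_3 = (1/(2*pi)) ∫_{-2*pi}^{2*pi} f(x) sin(3*x/2) dx.
Integrating by parts twice (tabular method), an antiderivative of (-x**2 + 3*x + 1) sin(3*x/2) is 2*x**2*cos(3*x/2)/3 - 8*x*sin(3*x/2)/9 - 2*x*cos(3*x/2) + 4*sin(3*x/2)/3 - 34*cos(3*x/2)/27; evaluating from -2*pi to 2*pi: ∫_{-2*pi}^{2*pi} (-x**2 + 3*x + 1) sin(3*x/2) dx = (-8*pi**2/3 + 34/27 + 4*pi) - (-8*pi**2/3 - 4*pi + 34/27) = 8*pi.
Hence b_3 = (1/(2*pi))·(8*pi) = 4.

4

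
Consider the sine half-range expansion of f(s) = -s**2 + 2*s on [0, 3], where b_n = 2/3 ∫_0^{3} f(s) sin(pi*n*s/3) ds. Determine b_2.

3/pi

b_2 = 2/3 ∫_0^{3} (-s**2 + 2*s) sin(2*pi*s/3) ds.
Integrating by parts twice (tabular method), an antiderivative of (-s**2 + 2*s) sin(2*pi*s/3) is 3*s**2*cos(2*pi*s/3)/(2*pi) - 9*s*sin(2*pi*s/3)/(2*pi**2) - 3*s*cos(2*pi*s/3)/pi + 9*sin(2*pi*s/3)/(2*pi**2) - 27*cos(2*pi*s/3)/(4*pi**3); evaluating from 0 to 3: ∫_{0}^{3} (-s**2 + 2*s) sin(2*pi*s/3) ds = (9*(-3 + 2*pi**2)/(4*pi**3)) - (-27/(4*pi**3)) = 9/(2*pi).
Hence b_2 = (2/3)·(9/(2*pi)) = 3/pi.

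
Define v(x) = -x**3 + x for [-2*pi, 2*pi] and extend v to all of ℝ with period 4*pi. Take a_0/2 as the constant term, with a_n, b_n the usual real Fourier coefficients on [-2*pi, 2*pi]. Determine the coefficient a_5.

a_5 = (1/(2*pi)) ∫_{-2*pi}^{2*pi} v(x) cos(5*x/2) dx.
v is odd and cos(5*x/2) is even, so the integrand is odd over a symmetric interval and the integral vanishes.

0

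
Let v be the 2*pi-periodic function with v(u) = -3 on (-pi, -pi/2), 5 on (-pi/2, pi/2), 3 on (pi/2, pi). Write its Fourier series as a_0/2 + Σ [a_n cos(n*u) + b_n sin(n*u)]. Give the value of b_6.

-2/pi

b_6 = 1/pi ∫_{-pi}^{pi} v(u) sin(6*u) du.
Split the integral at the breakpoints.
Directly, an antiderivative of (-3) sin(6*u) is cos(6*u)/2; evaluating from -pi to -pi/2: ∫_{-pi}^{-pi/2} (-3) sin(6*u) du = (-1/2) - (1/2) = -1.
Directly, an antiderivative of (5) sin(6*u) is -5*cos(6*u)/6; evaluating from -pi/2 to pi/2: ∫_{-pi/2}^{pi/2} (5) sin(6*u) du = (5/6) - (5/6) = 0.
Directly, an antiderivative of (3) sin(6*u) is -cos(6*u)/2; evaluating from pi/2 to pi: ∫_{pi/2}^{pi} (3) sin(6*u) du = (-1/2) - (1/2) = -1.
Summing the pieces and multiplying by (1/pi) gives b_6 = -2/pi.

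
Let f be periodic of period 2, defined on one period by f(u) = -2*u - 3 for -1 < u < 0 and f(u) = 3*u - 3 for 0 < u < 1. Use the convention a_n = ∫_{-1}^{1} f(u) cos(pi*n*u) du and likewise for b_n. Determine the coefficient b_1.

b_1 = ∫_{-1}^{1} f(u) sin(pi*u) du.
Split the integral at the breakpoints.
Integrating by parts (boundary term plus one more integral), an antiderivative of (-2*u - 3) sin(pi*u) is 2*u*cos(pi*u)/pi - 2*sin(pi*u)/pi**2 + 3*cos(pi*u)/pi; evaluating from -1 to 0: ∫_{-1}^{0} (-2*u - 3) sin(pi*u) du = (3/pi) - (-1/pi) = 4/pi.
Integrating by parts (boundary term plus one more integral), an antiderivative of (3*u - 3) sin(pi*u) is -3*u*cos(pi*u)/pi + 3*sin(pi*u)/pi**2 + 3*cos(pi*u)/pi; evaluating from 0 to 1: ∫_{0}^{1} (3*u - 3) sin(pi*u) du = (0) - (3/pi) = -3/pi.
Summing the pieces gives b_1 = 1/pi.

1/pi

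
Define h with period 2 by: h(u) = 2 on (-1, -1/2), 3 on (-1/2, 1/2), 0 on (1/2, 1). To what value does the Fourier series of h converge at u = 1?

At u = 1 the one-sided limits are h(1^-) = 0 and h(1^+) = 2.
By Dirichlet's theorem the series converges to their average, [(0) + (2)]/2 = 1.

1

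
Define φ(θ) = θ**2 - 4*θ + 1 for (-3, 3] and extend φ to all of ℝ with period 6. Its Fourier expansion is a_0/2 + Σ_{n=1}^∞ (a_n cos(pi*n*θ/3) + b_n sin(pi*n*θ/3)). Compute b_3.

b_3 = 1/3 ∫_{-3}^{3} φ(θ) sin(pi*θ) dθ.
Integrating by parts twice (tabular method), an antiderivative of (θ**2 - 4*θ + 1) sin(pi*θ) is -θ**2*cos(pi*θ)/pi + 2*θ*sin(pi*θ)/pi**2 + 4*θ*cos(pi*θ)/pi - 4*sin(pi*θ)/pi**2 - cos(pi*θ)/pi + 2*cos(pi*θ)/pi**3; evaluating from -3 to 3: ∫_{-3}^{3} (θ**2 - 4*θ + 1) sin(pi*θ) dθ = (-2/pi - 2/pi**3) - (-2/pi**3 + 22/pi) = -24/pi.
Hence b_3 = (1/3)·(-24/pi) = -8/pi.

-8/pi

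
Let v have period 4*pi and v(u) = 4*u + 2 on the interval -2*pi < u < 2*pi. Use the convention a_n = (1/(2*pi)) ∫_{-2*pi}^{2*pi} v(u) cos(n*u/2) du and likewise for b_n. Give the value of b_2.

b_2 = (1/(2*pi)) ∫_{-2*pi}^{2*pi} v(u) sin(u) du.
Integrating by parts (boundary term plus one more integral), an antiderivative of (4*u + 2) sin(u) is -4*u*cos(u) + 4*sin(u) - 2*cos(u); evaluating from -2*pi to 2*pi: ∫_{-2*pi}^{2*pi} (4*u + 2) sin(u) du = (-8*pi - 2) - (-2 + 8*pi) = -16*pi.
Hence b_2 = (1/(2*pi))·(-16*pi) = -8.

-8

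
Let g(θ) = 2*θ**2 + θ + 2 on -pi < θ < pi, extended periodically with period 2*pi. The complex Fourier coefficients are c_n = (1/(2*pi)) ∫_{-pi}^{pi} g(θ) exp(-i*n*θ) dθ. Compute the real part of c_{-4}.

Since g is real-valued, Re(c_{-4}) = (1/(2*pi)) ∫_{-pi}^{pi} g(θ) cos(-4*θ) dθ = a_{4}/2.
Integrating by parts twice (tabular method), an antiderivative of (2*θ**2 + θ + 2) cos(-4*θ) is θ**2*sin(4*θ)/2 + θ*sin(4*θ)/4 + θ*cos(4*θ)/4 + 7*sin(4*θ)/16 + cos(4*θ)/16; evaluating from -pi to pi: ∫_{-pi}^{pi} (2*θ**2 + θ + 2) cos(-4*θ) dθ = (1/16 + pi/4) - (1/16 - pi/4) = pi/2.
Hence Re(c_{-4}) = (1/(2*pi))·(pi/2) = 1/4.

1/4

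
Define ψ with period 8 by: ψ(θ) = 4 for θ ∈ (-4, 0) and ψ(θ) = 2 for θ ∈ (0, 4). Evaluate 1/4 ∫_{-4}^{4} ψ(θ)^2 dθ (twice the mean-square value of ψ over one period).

1/4 ∫_{-4}^{4} ψ(θ)^2 dθ = 1/4 · (80) = 20.

20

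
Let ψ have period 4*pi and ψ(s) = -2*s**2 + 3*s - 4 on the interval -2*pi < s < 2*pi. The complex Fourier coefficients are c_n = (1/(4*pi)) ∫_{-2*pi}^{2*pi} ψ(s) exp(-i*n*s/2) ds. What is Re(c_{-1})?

Since ψ is real-valued, Re(c_{-1}) = (1/(4*pi)) ∫_{-2*pi}^{2*pi} ψ(s) cos(-s/2) ds = a_{1}/2.
Integrating by parts twice (tabular method), an antiderivative of (-2*s**2 + 3*s - 4) cos(-s/2) is -4*s**2*sin(s/2) + 6*s*sin(s/2) - 16*s*cos(s/2) + 24*sin(s/2) + 12*cos(s/2); evaluating from -2*pi to 2*pi: ∫_{-2*pi}^{2*pi} (-2*s**2 + 3*s - 4) cos(-s/2) ds = (-12 + 32*pi) - (-32*pi - 12) = 64*pi.
Hence Re(c_{-1}) = (1/(4*pi))·(64*pi) = 16.

16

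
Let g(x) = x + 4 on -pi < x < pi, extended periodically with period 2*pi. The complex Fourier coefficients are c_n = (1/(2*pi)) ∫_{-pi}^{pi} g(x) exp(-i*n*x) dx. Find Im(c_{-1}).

Since g is real-valued, Im(c_{-1}) = -(1/(2*pi)) ∫_{-pi}^{pi} g(x) sin(-x) dx = b_{1}/2.
Integrating by parts (boundary term plus one more integral), an antiderivative of (x + 4) sin(-x) is x*cos(x) - sin(x) + 4*cos(x); evaluating from -pi to pi: ∫_{-pi}^{pi} (x + 4) sin(-x) dx = (-4 - pi) - (-4 + pi) = -2*pi.
Hence Im(c_{-1}) = (-1/(2*pi))·(-2*pi) = 1.

1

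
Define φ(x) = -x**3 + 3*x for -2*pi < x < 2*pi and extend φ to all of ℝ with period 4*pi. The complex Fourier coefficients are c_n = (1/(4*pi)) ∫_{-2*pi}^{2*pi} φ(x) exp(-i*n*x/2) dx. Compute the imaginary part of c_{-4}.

Since φ is real-valued, Im(c_{-4}) = -(1/(4*pi)) ∫_{-2*pi}^{2*pi} φ(x) sin(-2*x) dx = b_{4}/2.
φ is odd and sin(-2*x) is odd, so the integrand is even: ∫_{-2*pi}^{2*pi} φ(x) sin(-2*x) dx = 2∫_0^{2*pi} φ(x) sin(-2*x) dx.
Integrating by parts three times (tabular method), an antiderivative of (-x**3 + 3*x) sin(-2*x) is -x**3*cos(2*x)/2 + 3*x**2*sin(2*x)/4 + 9*x*cos(2*x)/4 - 9*sin(2*x)/8; evaluating from 0 to 2*pi: ∫_{0}^{2*pi} (-x**3 + 3*x) sin(-2*x) dx = (pi*(9 - 8*pi**2)/2) - (0) = pi*(9 - 8*pi**2)/2.
So ∫_{-2*pi}^{2*pi} φ(x) sin(-2*x) dx = pi*(9 - 8*pi**2).
Hence Im(c_{-4}) = (-1/(4*pi))·(pi*(9 - 8*pi**2)) = -9/4 + 2*pi**2.

-9/4 + 2*pi**2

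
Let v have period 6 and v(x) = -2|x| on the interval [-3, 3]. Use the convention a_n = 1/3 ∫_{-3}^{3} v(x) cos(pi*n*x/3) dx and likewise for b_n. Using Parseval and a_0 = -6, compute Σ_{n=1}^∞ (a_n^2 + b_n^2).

Parseval: a_0^2/2 + Σ_{n≥1} (a_n^2+b_n^2) = 1/3 ∫_{-3}^{3} v(x)^2 dx = 24.
Subtract a_0^2/2 = 18: Σ (a_n^2+b_n^2) = 6.

6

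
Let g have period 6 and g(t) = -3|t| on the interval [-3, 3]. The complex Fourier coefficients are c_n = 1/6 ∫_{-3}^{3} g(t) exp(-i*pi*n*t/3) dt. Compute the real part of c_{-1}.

Since g is real-valued, Re(c_{-1}) = 1/6 ∫_{-3}^{3} g(t) cos(-pi*t/3) dt = a_{1}/2.
g is even and cos(-pi*t/3) is even, so the integrand is even: ∫_{-3}^{3} g(t) cos(-pi*t/3) dt = 2∫_0^{3} g(t) cos(-pi*t/3) dt.
Integrating by parts (boundary term plus one more integral), an antiderivative of (-3*t) cos(-pi*t/3) is -9*t*sin(pi*t/3)/pi - 27*cos(pi*t/3)/pi**2; evaluating from 0 to 3: ∫_{0}^{3} (-3*t) cos(-pi*t/3) dt = (27/pi**2) - (-27/pi**2) = 54/pi**2.
So ∫_{-3}^{3} g(t) cos(-pi*t/3) dt = 108/pi**2.
Hence Re(c_{-1}) = (1/6)·(108/pi**2) = 18/pi**2.

18/pi**2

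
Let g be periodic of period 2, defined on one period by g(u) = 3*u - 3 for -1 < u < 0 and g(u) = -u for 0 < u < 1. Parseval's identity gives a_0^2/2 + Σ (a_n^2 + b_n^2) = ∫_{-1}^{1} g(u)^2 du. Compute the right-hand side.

64/3

∫_{-1}^{1} g(u)^2 du = 64/3.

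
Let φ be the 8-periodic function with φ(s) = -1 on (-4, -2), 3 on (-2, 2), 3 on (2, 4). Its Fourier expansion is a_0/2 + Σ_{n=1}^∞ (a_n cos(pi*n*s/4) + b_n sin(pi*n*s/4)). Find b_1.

b_1 = 1/4 ∫_{-4}^{4} φ(s) sin(pi*s/4) ds.
Split the integral at the breakpoints.
Directly, an antiderivative of (-1) sin(pi*s/4) is 4*cos(pi*s/4)/pi; evaluating from -4 to -2: ∫_{-4}^{-2} (-1) sin(pi*s/4) ds = (0) - (-4/pi) = 4/pi.
Directly, an antiderivative of (3) sin(pi*s/4) is -12*cos(pi*s/4)/pi; evaluating from -2 to 2: ∫_{-2}^{2} (3) sin(pi*s/4) ds = (0) - (0) = 0.
Directly, an antiderivative of (3) sin(pi*s/4) is -12*cos(pi*s/4)/pi; evaluating from 2 to 4: ∫_{2}^{4} (3) sin(pi*s/4) ds = (12/pi) - (0) = 12/pi.
Summing the pieces and multiplying by (1/4) gives b_1 = 4/pi.

4/pi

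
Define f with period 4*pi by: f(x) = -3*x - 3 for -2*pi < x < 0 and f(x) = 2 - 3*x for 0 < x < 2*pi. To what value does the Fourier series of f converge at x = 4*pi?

x = 4*pi differs from x = 0 by 1 full period(s), and the series is 4*pi-periodic.
At x = 0 the one-sided limits are f(0^-) = -3 and f(0^+) = 2.
By Dirichlet's theorem the series converges to their average, [(-3) + (2)]/2 = -1/2.

-1/2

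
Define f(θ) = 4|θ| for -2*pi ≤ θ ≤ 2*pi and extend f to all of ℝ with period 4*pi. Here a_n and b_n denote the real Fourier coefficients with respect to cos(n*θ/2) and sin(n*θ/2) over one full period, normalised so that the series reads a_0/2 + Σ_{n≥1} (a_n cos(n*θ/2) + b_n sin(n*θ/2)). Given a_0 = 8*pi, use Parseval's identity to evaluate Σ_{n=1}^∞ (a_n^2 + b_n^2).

32*pi**2/3

Parseval: a_0^2/2 + Σ_{n≥1} (a_n^2+b_n^2) = (1/(2*pi)) ∫_{-2*pi}^{2*pi} f(θ)^2 dθ = 128*pi**2/3.
Subtract a_0^2/2 = 32*pi**2: Σ (a_n^2+b_n^2) = 32*pi**2/3.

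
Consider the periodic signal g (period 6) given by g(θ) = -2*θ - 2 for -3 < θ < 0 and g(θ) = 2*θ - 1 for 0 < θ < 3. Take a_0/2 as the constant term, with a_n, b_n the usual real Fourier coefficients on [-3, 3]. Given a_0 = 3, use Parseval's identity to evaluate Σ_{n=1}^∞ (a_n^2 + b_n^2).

Parseval: a_0^2/2 + Σ_{n≥1} (a_n^2+b_n^2) = 1/3 ∫_{-3}^{3} g(θ)^2 dθ = 11.
Subtract a_0^2/2 = 9/2: Σ (a_n^2+b_n^2) = 13/2.

13/2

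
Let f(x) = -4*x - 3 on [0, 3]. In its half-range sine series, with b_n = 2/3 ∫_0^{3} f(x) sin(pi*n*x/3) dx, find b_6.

4/pi

b_6 = 2/3 ∫_0^{3} (-4*x - 3) sin(2*pi*x) dx.
Integrating by parts (boundary term plus one more integral), an antiderivative of (-4*x - 3) sin(2*pi*x) is 2*x*cos(2*pi*x)/pi - sin(2*pi*x)/pi**2 + 3*cos(2*pi*x)/(2*pi); evaluating from 0 to 3: ∫_{0}^{3} (-4*x - 3) sin(2*pi*x) dx = (15/(2*pi)) - (3/(2*pi)) = 6/pi.
Hence b_6 = (2/3)·(6/pi) = 4/pi.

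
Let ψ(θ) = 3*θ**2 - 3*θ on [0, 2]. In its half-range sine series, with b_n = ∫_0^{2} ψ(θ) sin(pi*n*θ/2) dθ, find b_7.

b_7 = ∫_0^{2} (3*θ**2 - 3*θ) sin(7*pi*θ/2) dθ.
Integrating by parts twice (tabular method), an antiderivative of (3*θ**2 - 3*θ) sin(7*pi*θ/2) is -6*θ**2*cos(7*pi*θ/2)/(7*pi) + 24*θ*sin(7*pi*θ/2)/(49*pi**2) + 6*θ*cos(7*pi*θ/2)/(7*pi) - 12*sin(7*pi*θ/2)/(49*pi**2) + 48*cos(7*pi*θ/2)/(343*pi**3); evaluating from 0 to 2: ∫_{0}^{2} (3*θ**2 - 3*θ) sin(7*pi*θ/2) dθ = (12*(-4 + 49*pi**2)/(343*pi**3)) - (48/(343*pi**3)) = 12*(-8 + 49*pi**2)/(343*pi**3).
Hence b_7 = 12*(-8 + 49*pi**2)/(343*pi**3).

12*(-8 + 49*pi**2)/(343*pi**3)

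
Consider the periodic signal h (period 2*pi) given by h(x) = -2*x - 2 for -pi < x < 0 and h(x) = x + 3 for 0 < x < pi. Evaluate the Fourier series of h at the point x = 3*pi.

x = 3*pi differs from x = -pi by 2 full period(s), and the series is 2*pi-periodic.
At x = -pi the one-sided limits are h(-pi^-) = 3 + pi and h(-pi^+) = -2 + 2*pi.
By Dirichlet's theorem the series converges to their average, [(3 + pi) + (-2 + 2*pi)]/2 = 1/2 + 3*pi/2.

1/2 + 3*pi/2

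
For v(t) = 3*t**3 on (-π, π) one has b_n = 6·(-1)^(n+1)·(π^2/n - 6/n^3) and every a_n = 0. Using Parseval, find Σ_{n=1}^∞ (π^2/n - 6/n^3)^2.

pi**6/14

Parseval: Σ b_n^2 = (1/π) ∫_{-π}^{π} v(t)^2 dt = 18*pi**6/7.
b_n^2 = 36·(π^2/n - 6/n^3)^2, so the sum equals (18*pi**6/7)/36 = pi**6/14.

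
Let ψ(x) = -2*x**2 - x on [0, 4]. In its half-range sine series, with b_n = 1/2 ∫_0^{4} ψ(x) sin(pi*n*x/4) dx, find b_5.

8*(32 - 225*pi**2)/(125*pi**3)

b_5 = 1/2 ∫_0^{4} (-2*x**2 - x) sin(5*pi*x/4) dx.
Integrating by parts twice (tabular method), an antiderivative of (-2*x**2 - x) sin(5*pi*x/4) is 8*x**2*cos(5*pi*x/4)/(5*pi) - 64*x*sin(5*pi*x/4)/(25*pi**2) + 4*x*cos(5*pi*x/4)/(5*pi) - 16*sin(5*pi*x/4)/(25*pi**2) - 256*cos(5*pi*x/4)/(125*pi**3); evaluating from 0 to 4: ∫_{0}^{4} (-2*x**2 - x) sin(5*pi*x/4) dx = (16*(16 - 225*pi**2)/(125*pi**3)) - (-256/(125*pi**3)) = 16*(32 - 225*pi**2)/(125*pi**3).
Hence b_5 = (1/2)·(16*(32 - 225*pi**2)/(125*pi**3)) = 8*(32 - 225*pi**2)/(125*pi**3).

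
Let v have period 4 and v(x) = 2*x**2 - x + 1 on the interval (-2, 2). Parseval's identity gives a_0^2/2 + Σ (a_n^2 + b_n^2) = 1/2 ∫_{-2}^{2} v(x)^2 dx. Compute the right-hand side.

614/15

1/2 ∫_{-2}^{2} v(x)^2 dx = 1/2 · (1228/15) = 614/15.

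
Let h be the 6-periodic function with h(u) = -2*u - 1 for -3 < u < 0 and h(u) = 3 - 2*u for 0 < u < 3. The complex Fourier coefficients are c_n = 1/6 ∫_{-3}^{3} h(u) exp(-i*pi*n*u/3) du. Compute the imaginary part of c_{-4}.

3/(2*pi)

Since h is real-valued, Im(c_{-4}) = -1/6 ∫_{-3}^{3} h(u) sin(-4*pi*u/3) du = b_{4}/2.
Split the integral at the breakpoints.
Integrating by parts (boundary term plus one more integral), an antiderivative of (-2*u - 1) sin(-4*pi*u/3) is -3*u*cos(4*pi*u/3)/(2*pi) + 9*sin(4*pi*u/3)/(8*pi**2) - 3*cos(4*pi*u/3)/(4*pi); evaluating from -3 to 0: ∫_{-3}^{0} (-2*u - 1) sin(-4*pi*u/3) du = (-3/(4*pi)) - (15/(4*pi)) = -9/(2*pi).
Integrating by parts (boundary term plus one more integral), an antiderivative of (3 - 2*u) sin(-4*pi*u/3) is -3*u*cos(4*pi*u/3)/(2*pi) + 9*sin(4*pi*u/3)/(8*pi**2) + 9*cos(4*pi*u/3)/(4*pi); evaluating from 0 to 3: ∫_{0}^{3} (3 - 2*u) sin(-4*pi*u/3) du = (-9/(4*pi)) - (9/(4*pi)) = -9/(2*pi).
So ∫_{-3}^{3} h(u) sin(-4*pi*u/3) du = -9/pi.
Hence Im(c_{-4}) = (-1/6)·(-9/pi) = 3/(2*pi).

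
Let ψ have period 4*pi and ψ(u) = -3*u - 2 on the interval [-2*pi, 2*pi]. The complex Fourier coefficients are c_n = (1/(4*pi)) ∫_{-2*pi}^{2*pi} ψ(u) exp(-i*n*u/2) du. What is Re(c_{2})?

Since ψ is real-valued, Re(c_{2}) = (1/(4*pi)) ∫_{-2*pi}^{2*pi} ψ(u) cos(u) du = a_{2}/2.
Integrating by parts (boundary term plus one more integral), an antiderivative of (-3*u - 2) cos(u) is -3*u*sin(u) - 2*sin(u) - 3*cos(u); evaluating from -2*pi to 2*pi: ∫_{-2*pi}^{2*pi} (-3*u - 2) cos(u) du = (-3) - (-3) = 0.
Hence Re(c_{2}) = (1/(4*pi))·(0) = 0.

0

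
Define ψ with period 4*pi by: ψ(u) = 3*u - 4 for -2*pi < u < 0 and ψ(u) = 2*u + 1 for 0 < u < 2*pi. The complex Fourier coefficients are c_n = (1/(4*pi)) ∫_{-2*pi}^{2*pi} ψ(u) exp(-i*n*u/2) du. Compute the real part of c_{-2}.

Since ψ is real-valued, Re(c_{-2}) = (1/(4*pi)) ∫_{-2*pi}^{2*pi} ψ(u) cos(-u) du = a_{2}/2.
Split the integral at the breakpoints.
Integrating by parts (boundary term plus one more integral), an antiderivative of (3*u - 4) cos(-u) is 3*u*sin(u) - 4*sin(u) + 3*cos(u); evaluating from -2*pi to 0: ∫_{-2*pi}^{0} (3*u - 4) cos(-u) du = (3) - (3) = 0.
Integrating by parts (boundary term plus one more integral), an antiderivative of (2*u + 1) cos(-u) is 2*u*sin(u) + sin(u) + 2*cos(u); evaluating from 0 to 2*pi: ∫_{0}^{2*pi} (2*u + 1) cos(-u) du = (2) - (2) = 0.
So ∫_{-2*pi}^{2*pi} ψ(u) cos(-u) du = 0.
Hence Re(c_{-2}) = (1/(4*pi))·(0) = 0.

0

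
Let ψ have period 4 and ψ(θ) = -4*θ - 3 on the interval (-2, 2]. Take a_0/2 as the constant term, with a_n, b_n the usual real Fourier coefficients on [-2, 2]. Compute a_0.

a_0 = 1/2 ∫_{-2}^{2} ψ(θ) dθ = 1/2 · (-12) = -6.

-6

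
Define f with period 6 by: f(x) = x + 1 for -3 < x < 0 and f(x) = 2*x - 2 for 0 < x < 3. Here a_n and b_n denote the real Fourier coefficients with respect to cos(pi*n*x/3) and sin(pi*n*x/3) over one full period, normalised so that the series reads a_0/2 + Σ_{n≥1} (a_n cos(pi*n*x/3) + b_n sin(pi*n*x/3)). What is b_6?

b_6 = 1/3 ∫_{-3}^{3} f(x) sin(2*pi*x) dx.
Split the integral at the breakpoints.
Integrating by parts (boundary term plus one more integral), an antiderivative of (x + 1) sin(2*pi*x) is -x*cos(2*pi*x)/(2*pi) + sin(2*pi*x)/(4*pi**2) - cos(2*pi*x)/(2*pi); evaluating from -3 to 0: ∫_{-3}^{0} (x + 1) sin(2*pi*x) dx = (-1/(2*pi)) - (1/pi) = -3/(2*pi).
Integrating by parts (boundary term plus one more integral), an antiderivative of (2*x - 2) sin(2*pi*x) is -x*cos(2*pi*x)/pi + sin(2*pi*x)/(2*pi**2) + cos(2*pi*x)/pi; evaluating from 0 to 3: ∫_{0}^{3} (2*x - 2) sin(2*pi*x) dx = (-2/pi) - (1/pi) = -3/pi.
Summing the pieces and multiplying by (1/3) gives b_6 = -3/(2*pi).

-3/(2*pi)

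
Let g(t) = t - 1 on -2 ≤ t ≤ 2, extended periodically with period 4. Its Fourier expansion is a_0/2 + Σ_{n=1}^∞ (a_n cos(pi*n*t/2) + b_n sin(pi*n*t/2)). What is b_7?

4/(7*pi)

b_7 = 1/2 ∫_{-2}^{2} g(t) sin(7*pi*t/2) dt.
Integrating by parts (boundary term plus one more integral), an antiderivative of (t - 1) sin(7*pi*t/2) is -2*t*cos(7*pi*t/2)/(7*pi) + 4*sin(7*pi*t/2)/(49*pi**2) + 2*cos(7*pi*t/2)/(7*pi); evaluating from -2 to 2: ∫_{-2}^{2} (t - 1) sin(7*pi*t/2) dt = (2/(7*pi)) - (-6/(7*pi)) = 8/(7*pi).
Hence b_7 = (1/2)·(8/(7*pi)) = 4/(7*pi).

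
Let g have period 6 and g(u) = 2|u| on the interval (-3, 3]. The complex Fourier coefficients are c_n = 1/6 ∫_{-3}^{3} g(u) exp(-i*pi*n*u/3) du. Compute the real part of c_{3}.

Since g is real-valued, Re(c_{3}) = 1/6 ∫_{-3}^{3} g(u) cos(pi*u) du = a_{3}/2.
g is even and cos(pi*u) is even, so the integrand is even: ∫_{-3}^{3} g(u) cos(pi*u) du = 2∫_0^{3} g(u) cos(pi*u) du.
Integrating by parts (boundary term plus one more integral), an antiderivative of (2*u) cos(pi*u) is 2*u*sin(pi*u)/pi + 2*cos(pi*u)/pi**2; evaluating from 0 to 3: ∫_{0}^{3} (2*u) cos(pi*u) du = (-2/pi**2) - (2/pi**2) = -4/pi**2.
So ∫_{-3}^{3} g(u) cos(pi*u) du = -8/pi**2.
Hence Re(c_{3}) = (1/6)·(-8/pi**2) = -4/(3*pi**2).

-4/(3*pi**2)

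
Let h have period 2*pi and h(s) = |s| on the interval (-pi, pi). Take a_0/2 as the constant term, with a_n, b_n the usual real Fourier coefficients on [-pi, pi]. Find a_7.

-4/(49*pi)

a_7 = 1/pi ∫_{-pi}^{pi} h(s) cos(7*s) ds.
h is even and cos(7*s) is even, so the integrand is even and a_7 = 2/pi ∫_0^{pi} h(s) cos(7*s) ds.
Integrating by parts (boundary term plus one more integral), an antiderivative of (s) cos(7*s) is s*sin(7*s)/7 + cos(7*s)/49; evaluating from 0 to pi: ∫_{0}^{pi} (s) cos(7*s) ds = (-1/49) - (1/49) = -2/49.
Hence a_7 = (2/pi)·(-2/49) = -4/(49*pi).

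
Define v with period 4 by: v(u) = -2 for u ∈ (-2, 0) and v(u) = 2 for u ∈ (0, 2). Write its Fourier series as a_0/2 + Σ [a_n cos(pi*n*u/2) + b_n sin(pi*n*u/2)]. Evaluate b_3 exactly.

b_3 = 1/2 ∫_{-2}^{2} v(u) sin(3*pi*u/2) du.
v is odd and sin(3*pi*u/2) is odd, so the integrand is even and b_3 = ∫_0^{2} v(u) sin(3*pi*u/2) du.
Directly, an antiderivative of (2) sin(3*pi*u/2) is -4*cos(3*pi*u/2)/(3*pi); evaluating from 0 to 2: ∫_{0}^{2} (2) sin(3*pi*u/2) du = (4/(3*pi)) - (-4/(3*pi)) = 8/(3*pi).
Hence b_3 = 8/(3*pi).

8/(3*pi)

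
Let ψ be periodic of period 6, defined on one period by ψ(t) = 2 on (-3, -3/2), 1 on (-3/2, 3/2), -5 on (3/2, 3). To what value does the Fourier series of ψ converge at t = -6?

1

t = -6 differs from t = 0 by -1 full period(s), and the series is 6-periodic.
ψ is continuous at t = 0 with value 1, so the series converges to 1 there.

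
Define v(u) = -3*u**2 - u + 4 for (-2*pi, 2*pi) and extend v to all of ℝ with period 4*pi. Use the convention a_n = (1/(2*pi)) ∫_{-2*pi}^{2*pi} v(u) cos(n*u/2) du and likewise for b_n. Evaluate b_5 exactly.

b_5 = (1/(2*pi)) ∫_{-2*pi}^{2*pi} v(u) sin(5*u/2) du.
Integrating by parts twice (tabular method), an antiderivative of (-3*u**2 - u + 4) sin(5*u/2) is 6*u**2*cos(5*u/2)/5 - 24*u*sin(5*u/2)/25 + 2*u*cos(5*u/2)/5 - 4*sin(5*u/2)/25 - 248*cos(5*u/2)/125; evaluating from -2*pi to 2*pi: ∫_{-2*pi}^{2*pi} (-3*u**2 - u + 4) sin(5*u/2) du = (-24*pi**2/5 - 4*pi/5 + 248/125) - (-24*pi**2/5 + 248/125 + 4*pi/5) = -8*pi/5.
Hence b_5 = (1/(2*pi))·(-8*pi/5) = -4/5.

-4/5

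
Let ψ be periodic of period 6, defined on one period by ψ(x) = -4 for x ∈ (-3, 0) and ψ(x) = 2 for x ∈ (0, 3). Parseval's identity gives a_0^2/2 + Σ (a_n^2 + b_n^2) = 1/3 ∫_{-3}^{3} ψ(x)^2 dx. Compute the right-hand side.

20

1/3 ∫_{-3}^{3} ψ(x)^2 dx = 1/3 · (60) = 20.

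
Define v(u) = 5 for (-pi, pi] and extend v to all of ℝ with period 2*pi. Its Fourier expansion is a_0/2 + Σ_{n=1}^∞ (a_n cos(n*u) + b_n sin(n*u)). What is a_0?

10

a_0 = 1/pi ∫_{-pi}^{pi} v(u) du = 1/pi · (10*pi) = 10.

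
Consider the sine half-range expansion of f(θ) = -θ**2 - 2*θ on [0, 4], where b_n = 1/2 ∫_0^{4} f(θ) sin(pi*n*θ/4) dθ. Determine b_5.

16*(8 - 75*pi**2)/(125*pi**3)

b_5 = 1/2 ∫_0^{4} (-θ**2 - 2*θ) sin(5*pi*θ/4) dθ.
Integrating by parts twice (tabular method), an antiderivative of (-θ**2 - 2*θ) sin(5*pi*θ/4) is 4*θ**2*cos(5*pi*θ/4)/(5*pi) - 32*θ*sin(5*pi*θ/4)/(25*pi**2) + 8*θ*cos(5*pi*θ/4)/(5*pi) - 32*sin(5*pi*θ/4)/(25*pi**2) - 128*cos(5*pi*θ/4)/(125*pi**3); evaluating from 0 to 4: ∫_{0}^{4} (-θ**2 - 2*θ) sin(5*pi*θ/4) dθ = (32*(4 - 75*pi**2)/(125*pi**3)) - (-128/(125*pi**3)) = 32*(8 - 75*pi**2)/(125*pi**3).
Hence b_5 = (1/2)·(32*(8 - 75*pi**2)/(125*pi**3)) = 16*(8 - 75*pi**2)/(125*pi**3).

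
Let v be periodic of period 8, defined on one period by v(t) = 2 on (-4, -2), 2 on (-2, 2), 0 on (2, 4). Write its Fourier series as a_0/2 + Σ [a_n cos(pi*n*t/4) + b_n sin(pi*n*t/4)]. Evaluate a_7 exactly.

-2/(7*pi)

a_7 = 1/4 ∫_{-4}^{4} v(t) cos(7*pi*t/4) dt.
Split the integral at the breakpoints.
Directly, an antiderivative of (2) cos(7*pi*t/4) is 8*sin(7*pi*t/4)/(7*pi); evaluating from -4 to -2: ∫_{-4}^{-2} (2) cos(7*pi*t/4) dt = (8/(7*pi)) - (0) = 8/(7*pi).
Directly, an antiderivative of (2) cos(7*pi*t/4) is 8*sin(7*pi*t/4)/(7*pi); evaluating from -2 to 2: ∫_{-2}^{2} (2) cos(7*pi*t/4) dt = (-8/(7*pi)) - (8/(7*pi)) = -16/(7*pi).
∫_{2}^{4} (0) cos(7*pi*t/4) dt = 0.
Summing the pieces and multiplying by (1/4) gives a_7 = -2/(7*pi).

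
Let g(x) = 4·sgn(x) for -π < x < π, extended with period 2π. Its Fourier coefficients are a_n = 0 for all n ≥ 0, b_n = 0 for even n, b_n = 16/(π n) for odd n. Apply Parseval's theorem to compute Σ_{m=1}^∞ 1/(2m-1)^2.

pi**2/8

Parseval: Σ b_n^2 = (1/π) ∫_{-π}^{π} g(x)^2 dx = 32.
Only odd n contribute, with b_n^2 = 256/(π^2 n^2), so Σ_{m≥1} 1/(2m-1)^2 = π^2·(32)/256 = pi**2/8.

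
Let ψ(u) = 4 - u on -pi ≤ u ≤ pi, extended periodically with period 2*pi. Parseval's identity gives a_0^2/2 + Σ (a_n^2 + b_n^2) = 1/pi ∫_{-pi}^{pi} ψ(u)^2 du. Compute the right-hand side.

2*pi**2/3 + 32

1/pi ∫_{-pi}^{pi} ψ(u)^2 du = 1/pi · (2*pi*(pi**2 + 48)/3) = 2*pi**2/3 + 32.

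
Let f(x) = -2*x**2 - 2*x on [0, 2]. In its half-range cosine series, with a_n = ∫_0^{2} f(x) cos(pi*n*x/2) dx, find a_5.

a_5 = ∫_0^{2} (-2*x**2 - 2*x) cos(5*pi*x/2) dx.
Integrating by parts twice (tabular method), an antiderivative of (-2*x**2 - 2*x) cos(5*pi*x/2) is -4*x**2*sin(5*pi*x/2)/(5*pi) - 4*x*sin(5*pi*x/2)/(5*pi) - 16*x*cos(5*pi*x/2)/(25*pi**2) + 32*sin(5*pi*x/2)/(125*pi**3) - 8*cos(5*pi*x/2)/(25*pi**2); evaluating from 0 to 2: ∫_{0}^{2} (-2*x**2 - 2*x) cos(5*pi*x/2) dx = (8/(5*pi**2)) - (-8/(25*pi**2)) = 48/(25*pi**2).
Hence a_5 = 48/(25*pi**2).

48/(25*pi**2)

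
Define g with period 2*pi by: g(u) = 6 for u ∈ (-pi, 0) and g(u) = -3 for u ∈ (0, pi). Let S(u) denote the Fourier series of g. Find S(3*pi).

u = 3*pi differs from u = -pi by 2 full period(s), and the series is 2*pi-periodic.
At u = -pi the one-sided limits are g(-pi^-) = -3 and g(-pi^+) = 6.
By Dirichlet's theorem the series converges to their average, [(-3) + (6)]/2 = 3/2.

3/2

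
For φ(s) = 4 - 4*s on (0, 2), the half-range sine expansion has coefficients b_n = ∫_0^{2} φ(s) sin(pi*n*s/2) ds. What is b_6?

8/(3*pi)

b_6 = ∫_0^{2} (4 - 4*s) sin(3*pi*s) ds.
Integrating by parts (boundary term plus one more integral), an antiderivative of (4 - 4*s) sin(3*pi*s) is 4*s*cos(3*pi*s)/(3*pi) - 4*sin(3*pi*s)/(9*pi**2) - 4*cos(3*pi*s)/(3*pi); evaluating from 0 to 2: ∫_{0}^{2} (4 - 4*s) sin(3*pi*s) ds = (4/(3*pi)) - (-4/(3*pi)) = 8/(3*pi).
Hence b_6 = 8/(3*pi).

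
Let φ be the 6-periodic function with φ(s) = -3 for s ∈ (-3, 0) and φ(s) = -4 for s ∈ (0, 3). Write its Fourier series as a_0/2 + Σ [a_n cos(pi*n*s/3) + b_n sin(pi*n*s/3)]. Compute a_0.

a_0 = 1/3 ∫_{-3}^{3} φ(s) ds = 1/3 · (-21) = -7.

-7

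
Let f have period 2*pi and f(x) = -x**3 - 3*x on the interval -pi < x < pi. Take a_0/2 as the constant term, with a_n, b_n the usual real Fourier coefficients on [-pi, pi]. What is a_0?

0

a_0 = 1/pi ∫_{-pi}^{pi} f(x) dx = 1/pi · (0) = 0.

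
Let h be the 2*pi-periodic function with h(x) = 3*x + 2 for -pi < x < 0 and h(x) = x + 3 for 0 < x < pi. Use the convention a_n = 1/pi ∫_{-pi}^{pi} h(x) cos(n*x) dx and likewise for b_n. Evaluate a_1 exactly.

a_1 = 1/pi ∫_{-pi}^{pi} h(x) cos(x) dx.
Split the integral at the breakpoints.
Integrating by parts (boundary term plus one more integral), an antiderivative of (3*x + 2) cos(x) is 3*x*sin(x) + 2*sin(x) + 3*cos(x); evaluating from -pi to 0: ∫_{-pi}^{0} (3*x + 2) cos(x) dx = (3) - (-3) = 6.
Integrating by parts (boundary term plus one more integral), an antiderivative of (x + 3) cos(x) is x*sin(x) + 3*sin(x) + cos(x); evaluating from 0 to pi: ∫_{0}^{pi} (x + 3) cos(x) dx = (-1) - (1) = -2.
Summing the pieces and multiplying by (1/pi) gives a_1 = 4/pi.

4/pi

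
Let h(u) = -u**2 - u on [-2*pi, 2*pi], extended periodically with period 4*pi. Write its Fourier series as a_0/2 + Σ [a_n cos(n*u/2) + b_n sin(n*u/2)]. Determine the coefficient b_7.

-4/7

b_7 = (1/(2*pi)) ∫_{-2*pi}^{2*pi} h(u) sin(7*u/2) du.
Integrating by parts twice (tabular method), an antiderivative of (-u**2 - u) sin(7*u/2) is 2*u**2*cos(7*u/2)/7 - 8*u*sin(7*u/2)/49 + 2*u*cos(7*u/2)/7 - 4*sin(7*u/2)/49 - 16*cos(7*u/2)/343; evaluating from -2*pi to 2*pi: ∫_{-2*pi}^{2*pi} (-u**2 - u) sin(7*u/2) du = (-8*pi**2/7 - 4*pi/7 + 16/343) - (-8*pi**2/7 + 16/343 + 4*pi/7) = -8*pi/7.
Hence b_7 = (1/(2*pi))·(-8*pi/7) = -4/7.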